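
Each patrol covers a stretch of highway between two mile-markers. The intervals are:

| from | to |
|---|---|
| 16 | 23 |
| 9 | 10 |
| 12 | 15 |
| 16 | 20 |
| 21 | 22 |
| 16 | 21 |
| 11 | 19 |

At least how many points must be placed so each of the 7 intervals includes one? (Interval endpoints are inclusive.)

4

Sorted: [9,10] [12,15] [11,19] [16,20] [16,21] [21,22] [16,23]
{[9,10]} hit by 10; {[12,15],[11,19]} hit by 15; {[16,20],[16,21]} hit by 20; {[21,22],[16,23]} hit by 22.
Points: 10, 15, 20, 22 (4 total).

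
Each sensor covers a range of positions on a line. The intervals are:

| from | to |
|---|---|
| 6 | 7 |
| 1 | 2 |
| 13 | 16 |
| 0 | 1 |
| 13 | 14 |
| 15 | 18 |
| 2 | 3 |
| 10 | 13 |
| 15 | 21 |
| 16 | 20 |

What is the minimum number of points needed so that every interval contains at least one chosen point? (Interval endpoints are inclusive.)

5

Process intervals by earliest right end; each time one isn't hit yet, stab at its right endpoint.
By right end: [0,1]  [1,2]  [2,3]  [6,7]  [10,13]  [13,14]  [13,16]  [15,18]  [16,20]  [15,21]
[0,1] uncovered → point at 1; [2,3] uncovered → point at 3; [6,7] uncovered → point at 7; [10,13] uncovered → point at 13; [15,18] uncovered → point at 18.
Points: 1, 3, 7, 13, 18 (5 total).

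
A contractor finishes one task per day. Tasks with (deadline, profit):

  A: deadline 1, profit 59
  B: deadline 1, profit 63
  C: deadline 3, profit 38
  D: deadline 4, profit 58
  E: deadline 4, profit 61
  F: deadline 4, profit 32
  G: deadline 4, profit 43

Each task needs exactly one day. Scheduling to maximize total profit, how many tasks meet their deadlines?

4

By profit: B(d1,63), E(d4,61), A(d1,59), D(d4,58), G(d4,43), C(d3,38), F(d4,32)
B→slot 1; E→slot 4; A skipped; D→slot 3; G→slot 2; C skipped; F skipped.
4 of 7 scheduled.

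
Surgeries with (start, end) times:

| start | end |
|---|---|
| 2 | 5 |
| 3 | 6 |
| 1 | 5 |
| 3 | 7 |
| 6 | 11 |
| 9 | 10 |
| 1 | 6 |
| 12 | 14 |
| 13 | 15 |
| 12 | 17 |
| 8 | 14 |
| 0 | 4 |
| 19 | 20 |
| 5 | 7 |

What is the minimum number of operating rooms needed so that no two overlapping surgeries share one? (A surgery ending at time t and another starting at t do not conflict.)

Events (time:±→running): 0:+→1 1:+→2 1:+→3 2:+→4 3:+→5 3:+→6 … peak 6.

6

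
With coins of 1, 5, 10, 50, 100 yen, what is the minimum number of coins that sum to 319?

9

Use the largest denomination that fits, subtract, and repeat.
319 − 3×100→19 − 1×10→9 − 1×5→4 − 4×1→0
Total coins = 3 + 1 + 1 + 4 = 9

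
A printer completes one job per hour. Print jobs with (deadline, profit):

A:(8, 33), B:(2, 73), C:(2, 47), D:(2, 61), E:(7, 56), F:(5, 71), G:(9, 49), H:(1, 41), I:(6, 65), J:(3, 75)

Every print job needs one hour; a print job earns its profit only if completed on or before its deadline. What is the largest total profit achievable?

Take jobs in profit order; each goes to the latest open slot no later than its deadline.
Profit order: J=75 B=73 F=71 I=65 D=61 E=56 G=49 C=47 H=41 A=33
Assign: J→slot 3, B→slot 2, F→slot 5, I→slot 6, D→slot 1, E→slot 7, G→slot 9, C skipped, H skipped, A→slot 8.
Slots: [1:D] [2:B] [3:J] [5:F] [6:I] [7:E] [8:A] [9:G]
Profit = 61 + 73 + 75 + 71 + 65 + 56 + 33 + 49 = 483

483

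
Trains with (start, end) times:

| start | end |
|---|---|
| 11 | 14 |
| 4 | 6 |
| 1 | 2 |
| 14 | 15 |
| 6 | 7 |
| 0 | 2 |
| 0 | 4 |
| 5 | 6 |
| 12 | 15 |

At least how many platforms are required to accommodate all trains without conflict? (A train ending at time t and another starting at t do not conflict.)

Count concurrent intervals with a sweep; the peak is the room count.
Events (time:±→running): 0:+→1 0:+→2 1:+→3 … peak 3.

3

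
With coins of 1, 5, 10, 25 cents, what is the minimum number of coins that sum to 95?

5

Use the largest denomination that fits, subtract, and repeat.
95 = 3×25 + 2×10
Total coins = 3 + 2 = 5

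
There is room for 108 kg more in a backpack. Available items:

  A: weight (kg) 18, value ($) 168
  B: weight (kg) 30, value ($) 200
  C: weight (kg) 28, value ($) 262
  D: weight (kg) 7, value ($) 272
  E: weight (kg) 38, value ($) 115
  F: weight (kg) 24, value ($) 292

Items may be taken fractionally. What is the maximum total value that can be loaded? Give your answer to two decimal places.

Sort by value per unit weight and fill in that order.
Ratios (sorted): D 38.86, F 12.17, C 9.36, A 9.33, B 6.67, E 3.03
take D (7 @ 272); take F (24 @ 292); take C (28 @ 262); take A (18 @ 168); take B (30 @ 200); take 1/38 of E → 3.03. Capacity used 108/108.
Total value = 1197.03

1197.03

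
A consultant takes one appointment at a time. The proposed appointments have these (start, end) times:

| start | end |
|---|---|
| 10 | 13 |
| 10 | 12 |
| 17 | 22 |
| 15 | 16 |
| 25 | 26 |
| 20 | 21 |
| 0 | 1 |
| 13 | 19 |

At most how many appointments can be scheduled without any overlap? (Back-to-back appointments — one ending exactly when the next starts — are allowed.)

5

Sort by end time and greedily take each interval whose start is ≥ the last chosen end.
Sorted by end: (0,1)  (10,12)  (10,13)  (15,16)  (13,19)  (20,21)  (17,22)  (25,26)
take (0,1); take (10,12); skip (10,13); take (15,16); skip (13,19); take (20,21); take (25,26).
Selected 5 appointments.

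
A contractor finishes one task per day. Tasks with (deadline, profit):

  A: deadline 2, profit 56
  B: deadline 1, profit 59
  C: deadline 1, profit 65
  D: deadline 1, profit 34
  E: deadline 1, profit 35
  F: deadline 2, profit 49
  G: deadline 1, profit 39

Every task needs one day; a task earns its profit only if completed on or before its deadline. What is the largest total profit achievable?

121

Sort by profit descending; place each in the latest free slot ≤ its deadline.
By profit: C(d1,65), B(d1,59), A(d2,56), F(d2,49), G(d1,39), E(d1,35), D(d1,34)
C→slot 1; B skipped; A→slot 2; F skipped; G skipped; E skipped; D skipped.
Profit = 65 + 56 = 121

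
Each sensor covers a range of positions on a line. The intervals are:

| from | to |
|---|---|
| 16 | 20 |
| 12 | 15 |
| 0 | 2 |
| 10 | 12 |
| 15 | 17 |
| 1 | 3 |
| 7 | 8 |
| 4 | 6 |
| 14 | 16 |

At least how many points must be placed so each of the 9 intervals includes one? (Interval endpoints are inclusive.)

Process intervals by earliest right end; each time one isn't hit yet, stab at its right endpoint.
By right end: [0,2]  [1,3]  [4,6]  [7,8]  [10,12]  [12,15]  [14,16]  [15,17]  [16,20]
[0,2] uncovered → point at 2; [4,6] uncovered → point at 6; [7,8] uncovered → point at 8; [10,12] uncovered → point at 12; [14,16] uncovered → point at 16.
Points: 2, 6, 8, 12, 16 (5 total).

5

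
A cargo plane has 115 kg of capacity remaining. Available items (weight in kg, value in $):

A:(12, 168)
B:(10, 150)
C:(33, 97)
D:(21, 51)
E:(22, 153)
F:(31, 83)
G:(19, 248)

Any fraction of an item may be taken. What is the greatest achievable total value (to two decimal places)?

866.87

Ratios (sorted): B 15.00, A 14.00, G 13.05, E 6.95, C 2.94, F 2.68, D 2.43
take B (10 @ 150); take A (12 @ 168); take G (19 @ 248); take E (22 @ 153); take C (33 @ 97); take 19/31 of F → 50.87. Capacity used 115/115.
Total value = 866.87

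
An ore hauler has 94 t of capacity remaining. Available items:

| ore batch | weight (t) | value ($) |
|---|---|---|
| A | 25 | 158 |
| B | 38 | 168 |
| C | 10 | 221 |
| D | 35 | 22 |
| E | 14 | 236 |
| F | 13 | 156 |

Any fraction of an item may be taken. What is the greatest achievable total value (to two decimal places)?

912.47

Ratios (sorted): C 22.10, E 16.86, F 12.00, A 6.32, B 4.42, D 0.63
take C (10 @ 221); take E (14 @ 236); take F (13 @ 156); take A (25 @ 158); take 32/38 of B → 141.47. Capacity used 94/94.
Total value = 912.47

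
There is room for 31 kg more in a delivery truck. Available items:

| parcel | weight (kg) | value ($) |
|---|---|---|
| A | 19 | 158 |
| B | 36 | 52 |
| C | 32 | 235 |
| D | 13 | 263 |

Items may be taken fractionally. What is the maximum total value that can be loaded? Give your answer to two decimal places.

Order: D (263/13=20.23) > A (158/19=8.32) > C (235/32=7.34) > B (52/36=1.44)
Fill: take D (13 @ 263) → take 18/19 of A → 149.68; 31/31 used.
Total value = 412.68

412.68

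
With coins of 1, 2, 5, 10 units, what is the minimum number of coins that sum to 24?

Greedy: take as many of the largest coin as possible, then repeat with the remainder.
24 − 2×10→4 − 2×2→0
Total coins = 2 + 2 = 4

4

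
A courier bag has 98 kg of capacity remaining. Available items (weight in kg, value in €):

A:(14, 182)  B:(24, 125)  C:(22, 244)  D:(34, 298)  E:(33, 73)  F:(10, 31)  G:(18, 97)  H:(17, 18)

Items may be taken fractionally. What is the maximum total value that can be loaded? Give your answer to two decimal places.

Ratios (sorted): A 13.00, C 11.09, D 8.76, G 5.39, B 5.21, F 3.10, E 2.21, H 1.06
take A (14 @ 182); take C (22 @ 244); take D (34 @ 298); take G (18 @ 97); take 10/24 of B → 52.08. Capacity used 98/98.
Total value = 873.08

873.08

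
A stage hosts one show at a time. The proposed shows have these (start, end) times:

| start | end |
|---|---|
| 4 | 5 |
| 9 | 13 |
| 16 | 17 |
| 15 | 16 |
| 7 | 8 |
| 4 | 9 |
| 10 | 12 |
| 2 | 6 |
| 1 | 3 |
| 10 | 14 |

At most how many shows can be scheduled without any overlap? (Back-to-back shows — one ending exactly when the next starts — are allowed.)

6

Sorted by end: (1,3)  (4,5)  (2,6)  (7,8)  (4,9)  (10,12)  (9,13)  (10,14)  (15,16)  (16,17)
take (1,3); take (4,5); skip (2,6); take (7,8); take (10,12); skip (10,14); take (15,16); take (16,17).
Selected 6 shows.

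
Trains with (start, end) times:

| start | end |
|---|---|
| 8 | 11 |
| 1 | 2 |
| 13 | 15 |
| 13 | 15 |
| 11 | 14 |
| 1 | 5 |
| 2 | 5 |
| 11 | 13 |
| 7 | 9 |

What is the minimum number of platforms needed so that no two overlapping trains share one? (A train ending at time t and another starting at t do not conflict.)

3

The answer is the maximum number of intervals overlapping at any instant.
starts: [1, 1, 2, 7, 8, 11, 11, 13, 13]
ends:   [2, 5, 5, 9, 11, 13, 14, 15, 15]
s1→1 s1→2 e2→1 s2→2 e5→1 e5→0 s7→1 s8→2 e9→1 e11→0 s11→1 s11→2 e13→1 s13→2 s13→3  — peak 3.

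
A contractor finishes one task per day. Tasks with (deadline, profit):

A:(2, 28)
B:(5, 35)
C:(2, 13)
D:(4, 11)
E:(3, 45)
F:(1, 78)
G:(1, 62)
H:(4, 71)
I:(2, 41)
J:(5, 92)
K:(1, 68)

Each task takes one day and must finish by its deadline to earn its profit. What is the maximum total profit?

327

Sort by profit descending; place each in the latest free slot ≤ its deadline.
By profit: J(d5,92), F(d1,78), H(d4,71), K(d1,68), G(d1,62), E(d3,45), I(d2,41), B(d5,35), A(d2,28), C(d2,13), D(d4,11)
J→slot 5; F→slot 1; H→slot 4; K skipped; G skipped; E→slot 3; I→slot 2; B skipped; A skipped; C skipped; D skipped.
Profit = 78 + 41 + 45 + 71 + 92 = 327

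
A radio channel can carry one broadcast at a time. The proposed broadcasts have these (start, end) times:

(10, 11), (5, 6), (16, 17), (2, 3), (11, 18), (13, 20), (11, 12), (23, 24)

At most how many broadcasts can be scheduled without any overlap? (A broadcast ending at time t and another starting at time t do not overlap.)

By end time: (2,3), (5,6), (10,11), (11,12), (16,17), (11,18), (13,20), (23,24).
Pick (2,3); next start ≥ 3 → (5,6); next start ≥ 6 → (10,11); next start ≥ 11 → (11,12); next start ≥ 12 → (16,17); next start ≥ 17 → (23,24).
Selected 6 broadcasts.

6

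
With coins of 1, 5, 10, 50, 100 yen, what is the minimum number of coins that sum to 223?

7

Use the largest denomination that fits, subtract, and repeat.
223 − 2×100→23 − 2×10→3 − 3×1→0
Total coins = 2 + 2 + 3 = 7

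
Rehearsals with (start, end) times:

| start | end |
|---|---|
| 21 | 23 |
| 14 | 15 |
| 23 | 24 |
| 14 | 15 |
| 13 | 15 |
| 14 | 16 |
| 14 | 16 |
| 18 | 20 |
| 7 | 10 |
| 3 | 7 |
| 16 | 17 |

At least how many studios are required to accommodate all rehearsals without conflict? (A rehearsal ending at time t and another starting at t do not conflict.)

5

starts: [3, 7, 13, 14, 14, 14, 14, 16, 18, 21, 23]
ends:   [7, 10, 15, 15, 15, 16, 16, 17, 20, 23, 24]
s3→1 e7→0 s7→1 e10→0 s13→1 s14→2 s14→3 s14→4 s14→5  — peak 5.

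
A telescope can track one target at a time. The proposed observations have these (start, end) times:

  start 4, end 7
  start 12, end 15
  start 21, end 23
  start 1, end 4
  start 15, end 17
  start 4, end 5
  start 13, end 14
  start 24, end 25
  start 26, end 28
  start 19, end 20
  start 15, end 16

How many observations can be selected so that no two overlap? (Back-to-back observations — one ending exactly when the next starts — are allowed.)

Sorted by end: (1,4)  (4,5)  (4,7)  (13,14)  (12,15)  (15,16)  (15,17)  (19,20)  (21,23)  (24,25)  (26,28)
take (1,4); take (4,5); take (13,14); take (15,16); skip (15,17); take (19,20); take (21,23); take (24,25); take (26,28).
Selected 8 observations.

8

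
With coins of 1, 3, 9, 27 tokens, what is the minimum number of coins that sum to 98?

Greedy: take as many of the largest coin as possible, then repeat with the remainder.
98 = 3×27 + 1×9 + 2×3 + 2×1
Total coins = 3 + 1 + 2 + 2 = 8

8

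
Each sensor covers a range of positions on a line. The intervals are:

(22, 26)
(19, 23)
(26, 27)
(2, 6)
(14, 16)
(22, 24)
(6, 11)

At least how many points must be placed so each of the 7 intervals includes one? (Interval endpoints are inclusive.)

By right end: [2,6]  [6,11]  [14,16]  [19,23]  [22,24]  [22,26]  [26,27]
[2,6] uncovered → point at 6; [14,16] uncovered → point at 16; [19,23] uncovered → point at 23; [26,27] uncovered → point at 27.
Points: 6, 16, 23, 27 (4 total).

4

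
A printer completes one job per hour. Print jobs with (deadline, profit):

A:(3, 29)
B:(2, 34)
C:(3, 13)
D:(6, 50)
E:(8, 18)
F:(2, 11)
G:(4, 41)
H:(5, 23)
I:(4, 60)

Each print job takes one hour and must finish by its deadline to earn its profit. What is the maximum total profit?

Sort by profit descending; place each in the latest free slot ≤ its deadline.
Profit order: I=60 D=50 G=41 B=34 A=29 H=23 E=18 C=13 F=11
Assign: I→slot 4, D→slot 6, G→slot 3, B→slot 2, A→slot 1, H→slot 5, E→slot 8, C skipped, F skipped.
Slots: [1:A] [2:B] [3:G] [4:I] [5:H] [6:D] [8:E]
Profit = 29 + 34 + 41 + 60 + 23 + 50 + 18 = 255

255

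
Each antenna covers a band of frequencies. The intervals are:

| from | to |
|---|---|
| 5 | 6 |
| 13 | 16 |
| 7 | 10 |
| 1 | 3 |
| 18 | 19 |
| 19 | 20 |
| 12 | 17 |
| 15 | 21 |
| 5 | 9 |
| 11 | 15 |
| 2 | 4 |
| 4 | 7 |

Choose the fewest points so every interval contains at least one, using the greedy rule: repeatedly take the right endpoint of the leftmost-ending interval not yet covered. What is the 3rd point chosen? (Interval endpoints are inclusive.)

10

Process intervals by earliest right end; each time one isn't hit yet, stab at its right endpoint.
By right end: [1,3]  [2,4]  [5,6]  [4,7]  [5,9]  [7,10]  [11,15]  [13,16]  [12,17]  [18,19]  [19,20]  [15,21]
[1,3] uncovered → point at 3; [5,6] uncovered → point at 6; [7,10] uncovered → point at 10; [11,15] uncovered → point at 15; [18,19] uncovered → point at 19.
Points: 3, 6, 10, 15, 19 (5 total).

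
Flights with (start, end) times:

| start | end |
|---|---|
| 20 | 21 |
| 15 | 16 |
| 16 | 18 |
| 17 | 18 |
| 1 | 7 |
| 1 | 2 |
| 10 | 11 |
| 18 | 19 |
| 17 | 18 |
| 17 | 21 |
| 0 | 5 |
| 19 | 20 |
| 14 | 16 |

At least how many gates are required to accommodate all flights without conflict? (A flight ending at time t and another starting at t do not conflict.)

Events (time:±→running): 0:+→1 1:+→2 1:+→3 2:-→2 5:-→1 7:-→0 10:+→1 11:-→0 14:+→1 15:+→2 16:-→1 16:-→0 16:+→1 17:+→2 17:+→3 17:+→4 … peak 4.

4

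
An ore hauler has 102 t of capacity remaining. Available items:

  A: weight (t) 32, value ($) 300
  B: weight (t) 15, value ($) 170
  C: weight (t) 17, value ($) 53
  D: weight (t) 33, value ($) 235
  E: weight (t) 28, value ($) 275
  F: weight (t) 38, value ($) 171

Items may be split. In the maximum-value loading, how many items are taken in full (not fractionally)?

Order: B (170/15=11.33) > E (275/28=9.82) > A (300/32=9.38) > D (235/33=7.12) > F (171/38=4.50) > C (53/17=3.12)
Fill: take B (15 @ 170) → take E (28 @ 275) → take A (32 @ 300) → take 27/33 of D → 192.27; 102/102 used.
3 item(s) taken whole; one partial (take 27/33 of D).

3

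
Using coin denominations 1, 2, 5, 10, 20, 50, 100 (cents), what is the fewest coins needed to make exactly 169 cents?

6

169 = 1×100 + 1×50 + 1×10 + 1×5 + 2×2
Total coins = 1 + 1 + 1 + 1 + 2 = 6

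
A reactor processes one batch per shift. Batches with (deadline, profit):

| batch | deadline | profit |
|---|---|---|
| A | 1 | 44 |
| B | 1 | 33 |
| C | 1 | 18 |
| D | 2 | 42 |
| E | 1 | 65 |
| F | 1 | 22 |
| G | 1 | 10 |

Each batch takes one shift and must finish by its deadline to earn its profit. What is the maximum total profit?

107

Sort by profit descending; place each in the latest free slot ≤ its deadline.
By profit: E(d1,65), A(d1,44), D(d2,42), B(d1,33), F(d1,22), C(d1,18), G(d1,10)
E→slot 1; A skipped; D→slot 2; B skipped; F skipped; C skipped; G skipped.
Profit = 65 + 42 = 107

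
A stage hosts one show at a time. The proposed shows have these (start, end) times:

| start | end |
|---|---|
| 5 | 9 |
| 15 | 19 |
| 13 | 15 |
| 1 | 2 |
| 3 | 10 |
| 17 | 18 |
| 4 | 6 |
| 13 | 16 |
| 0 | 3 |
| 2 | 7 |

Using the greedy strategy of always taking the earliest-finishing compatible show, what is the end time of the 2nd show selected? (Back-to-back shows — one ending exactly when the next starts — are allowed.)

Sort by end time and greedily take each interval whose start is ≥ the last chosen end.
Sorted by end: (1,2)  (0,3)  (4,6)  (2,7)  (5,9)  (3,10)  (13,15)  (13,16)  (17,18)  (15,19)
take (1,2); take (4,6); skip (2,7); skip (3,10); take (13,15); take (17,18).
Selected: (1,2) (4,6) (13,15) (17,18)

6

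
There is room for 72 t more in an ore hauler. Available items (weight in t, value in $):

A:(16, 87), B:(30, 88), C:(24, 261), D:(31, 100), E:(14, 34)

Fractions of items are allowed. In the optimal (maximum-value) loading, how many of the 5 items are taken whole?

3

Ratios (sorted): C 10.88, A 5.44, D 3.23, B 2.93, E 2.43
take C (24 @ 261); take A (16 @ 87); take D (31 @ 100); take 1/30 of B → 2.93. Capacity used 72/72.
3 item(s) taken whole; one partial (take 1/30 of B).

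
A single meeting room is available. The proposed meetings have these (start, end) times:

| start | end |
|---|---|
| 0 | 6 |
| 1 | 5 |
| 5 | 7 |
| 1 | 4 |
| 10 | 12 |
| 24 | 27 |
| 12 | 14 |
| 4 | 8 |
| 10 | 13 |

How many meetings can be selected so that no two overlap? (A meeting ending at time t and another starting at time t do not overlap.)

By end time: (1,4), (1,5), (0,6), (5,7), (4,8), (10,12), (10,13), (12,14), (24,27).
Pick (1,4); next start ≥ 4 → (5,7); next start ≥ 7 → (10,12); next start ≥ 12 → (12,14); next start ≥ 14 → (24,27).
Selected 5 meetings.

5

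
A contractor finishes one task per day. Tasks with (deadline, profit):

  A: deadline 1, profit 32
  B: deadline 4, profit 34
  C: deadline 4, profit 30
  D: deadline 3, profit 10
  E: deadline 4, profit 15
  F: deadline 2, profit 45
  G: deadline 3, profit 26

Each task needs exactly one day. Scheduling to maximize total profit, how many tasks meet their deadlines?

Sort by profit descending; place each in the latest free slot ≤ its deadline.
By profit: F(d2,45), B(d4,34), A(d1,32), C(d4,30), G(d3,26), E(d4,15), D(d3,10)
F→slot 2; B→slot 4; A→slot 1; C→slot 3; G skipped; E skipped; D skipped.
4 of 7 scheduled.

4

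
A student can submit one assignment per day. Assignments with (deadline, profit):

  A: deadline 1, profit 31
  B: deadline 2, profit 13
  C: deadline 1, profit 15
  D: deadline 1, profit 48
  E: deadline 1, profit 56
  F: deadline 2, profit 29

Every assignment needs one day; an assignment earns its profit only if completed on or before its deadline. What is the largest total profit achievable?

85

Sort by profit descending; place each in the latest free slot ≤ its deadline.
By profit: E(d1,56), D(d1,48), A(d1,31), F(d2,29), C(d1,15), B(d2,13)
E→slot 1; D skipped; A skipped; F→slot 2; C skipped; B skipped.
Profit = 56 + 29 = 85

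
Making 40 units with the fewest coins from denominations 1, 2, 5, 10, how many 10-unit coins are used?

4

Use the largest denomination that fits, subtract, and repeat.
40 = 4×10
Count of 10: 4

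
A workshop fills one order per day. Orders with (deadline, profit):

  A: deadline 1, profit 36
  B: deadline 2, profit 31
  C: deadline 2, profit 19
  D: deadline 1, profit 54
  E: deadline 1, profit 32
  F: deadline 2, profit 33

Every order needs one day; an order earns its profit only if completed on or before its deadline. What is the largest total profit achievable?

Sort by profit descending; place each in the latest free slot ≤ its deadline.
By profit: D(d1,54), A(d1,36), F(d2,33), E(d1,32), B(d2,31), C(d2,19)
D→slot 1; A skipped; F→slot 2; E skipped; B skipped; C skipped.
Profit = 54 + 33 = 87

87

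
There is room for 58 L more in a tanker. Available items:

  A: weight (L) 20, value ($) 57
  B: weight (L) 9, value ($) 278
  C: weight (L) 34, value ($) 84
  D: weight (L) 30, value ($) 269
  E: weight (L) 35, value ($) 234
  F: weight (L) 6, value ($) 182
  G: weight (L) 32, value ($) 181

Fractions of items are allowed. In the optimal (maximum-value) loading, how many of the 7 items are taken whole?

Order: B (278/9=30.89) > F (182/6=30.33) > D (269/30=8.97) > E (234/35=6.69) > G (181/32=5.66) > A (57/20=2.85) > C (84/34=2.47)
Fill: take B (9 @ 278) → take F (6 @ 182) → take D (30 @ 269) → take 13/35 of E → 86.91; 58/58 used.
3 item(s) taken whole; one partial (take 13/35 of E).

3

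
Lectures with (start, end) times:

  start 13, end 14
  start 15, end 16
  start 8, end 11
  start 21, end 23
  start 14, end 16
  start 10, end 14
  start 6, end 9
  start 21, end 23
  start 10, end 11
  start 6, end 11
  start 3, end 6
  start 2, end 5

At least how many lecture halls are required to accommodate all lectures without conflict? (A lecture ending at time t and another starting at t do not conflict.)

Count concurrent intervals with a sweep; the peak is the room count.
starts: [2, 3, 6, 6, 8, 10, 10, 13, 14, 15, 21, 21]
ends:   [5, 6, 9, 11, 11, 11, 14, 14, 16, 16, 23, 23]
s2→1 s3→2 e5→1 e6→0 s6→1 s6→2 s8→3 e9→2 s10→3 s10→4  — peak 4.

4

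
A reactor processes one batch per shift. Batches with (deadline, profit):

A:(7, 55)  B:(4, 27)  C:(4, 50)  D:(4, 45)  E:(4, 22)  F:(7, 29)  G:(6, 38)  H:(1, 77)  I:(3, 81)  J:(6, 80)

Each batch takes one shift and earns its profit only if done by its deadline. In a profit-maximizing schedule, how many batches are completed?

Profit order: I=81 J=80 H=77 A=55 C=50 D=45 G=38 F=29 B=27 E=22
Assign: I→slot 3, J→slot 6, H→slot 1, A→slot 7, C→slot 4, D→slot 2, G→slot 5, F skipped, B skipped, E skipped.
Slots: [1:H] [2:D] [3:I] [4:C] [5:G] [6:J] [7:A]
7 of 10 scheduled.

7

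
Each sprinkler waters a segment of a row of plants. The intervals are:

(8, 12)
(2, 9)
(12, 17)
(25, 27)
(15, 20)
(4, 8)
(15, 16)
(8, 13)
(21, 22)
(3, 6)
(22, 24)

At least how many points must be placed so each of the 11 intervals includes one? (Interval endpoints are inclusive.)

Process intervals by earliest right end; each time one isn't hit yet, stab at its right endpoint.
By right end: [3,6]  [4,8]  [2,9]  [8,12]  [8,13]  [15,16]  [12,17]  [15,20]  [21,22]  [22,24]  [25,27]
[3,6] uncovered → point at 6; [8,12] uncovered → point at 12; [15,16] uncovered → point at 16; [21,22] uncovered → point at 22; [25,27] uncovered → point at 27.
Points: 6, 12, 16, 22, 27 (5 total).

5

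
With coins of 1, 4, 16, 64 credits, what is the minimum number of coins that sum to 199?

7

199 − 3×64→7 − 1×4→3 − 3×1→0
Total coins = 3 + 1 + 3 = 7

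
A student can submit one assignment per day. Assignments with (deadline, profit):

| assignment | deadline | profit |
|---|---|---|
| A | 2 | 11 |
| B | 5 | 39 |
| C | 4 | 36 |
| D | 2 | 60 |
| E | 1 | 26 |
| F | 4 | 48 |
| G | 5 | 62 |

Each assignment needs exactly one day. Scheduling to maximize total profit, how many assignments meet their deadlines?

Sort by profit descending; place each in the latest free slot ≤ its deadline.
Profit order: G=62 D=60 F=48 B=39 C=36 E=26 A=11
Assign: G→slot 5, D→slot 2, F→slot 4, B→slot 3, C→slot 1, E skipped, A skipped.
Slots: [1:C] [2:D] [3:B] [4:F] [5:G]
5 of 7 scheduled.

5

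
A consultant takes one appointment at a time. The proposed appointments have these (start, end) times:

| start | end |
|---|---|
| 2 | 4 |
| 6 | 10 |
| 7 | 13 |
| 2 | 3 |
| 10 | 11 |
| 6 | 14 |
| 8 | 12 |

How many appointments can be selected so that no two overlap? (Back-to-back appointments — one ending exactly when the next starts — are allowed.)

Sorted by end: (2,3)  (2,4)  (6,10)  (10,11)  (8,12)  (7,13)  (6,14)
take (2,3); take (6,10); take (10,11).
Selected 3 appointments.

3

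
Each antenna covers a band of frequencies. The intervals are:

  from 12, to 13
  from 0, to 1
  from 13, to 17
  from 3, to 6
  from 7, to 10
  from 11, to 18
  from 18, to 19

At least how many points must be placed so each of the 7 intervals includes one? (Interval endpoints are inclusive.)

Sorted: [0,1] [3,6] [7,10] [12,13] [13,17] [11,18] [18,19]
{[0,1]} hit by 1; {[3,6]} hit by 6; {[7,10]} hit by 10; {[12,13],[13,17],[11,18]} hit by 13; {[18,19]} hit by 19.
Points: 1, 6, 10, 13, 19 (5 total).

5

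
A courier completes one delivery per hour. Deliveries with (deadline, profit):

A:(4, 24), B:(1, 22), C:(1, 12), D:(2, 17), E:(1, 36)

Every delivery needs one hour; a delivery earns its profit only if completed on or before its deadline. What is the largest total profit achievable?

Take jobs in profit order; each goes to the latest open slot no later than its deadline.
Profit order: E=36 A=24 B=22 D=17 C=12
Assign: E→slot 1, A→slot 4, B skipped, D→slot 2, C skipped.
Slots: [1:E] [2:D] [4:A]
Profit = 36 + 17 + 24 = 77

77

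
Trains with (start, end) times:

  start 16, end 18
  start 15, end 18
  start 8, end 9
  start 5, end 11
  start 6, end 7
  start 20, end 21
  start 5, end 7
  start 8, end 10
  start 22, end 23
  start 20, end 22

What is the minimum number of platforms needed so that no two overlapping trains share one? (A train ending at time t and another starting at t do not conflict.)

The answer is the maximum number of intervals overlapping at any instant.
Events (time:±→running): 5:+→1 5:+→2 6:+→3 … peak 3.

3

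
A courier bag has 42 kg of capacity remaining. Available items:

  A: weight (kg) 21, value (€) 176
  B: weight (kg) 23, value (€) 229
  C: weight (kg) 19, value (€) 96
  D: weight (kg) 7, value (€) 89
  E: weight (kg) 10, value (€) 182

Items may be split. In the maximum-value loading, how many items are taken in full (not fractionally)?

3

Sort by value per unit weight and fill in that order.
Ratios (sorted): E 18.20, D 12.71, B 9.96, A 8.38, C 5.05
take E (10 @ 182); take D (7 @ 89); take B (23 @ 229); take 2/21 of A → 16.76. Capacity used 42/42.
3 item(s) taken whole; one partial (take 2/21 of A).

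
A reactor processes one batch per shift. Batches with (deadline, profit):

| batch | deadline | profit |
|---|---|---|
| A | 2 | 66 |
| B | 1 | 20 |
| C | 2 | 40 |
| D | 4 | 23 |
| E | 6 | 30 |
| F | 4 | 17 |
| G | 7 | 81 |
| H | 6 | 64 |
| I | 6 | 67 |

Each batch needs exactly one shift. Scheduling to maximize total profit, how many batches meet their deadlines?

7

Take jobs in profit order; each goes to the latest open slot no later than its deadline.
Profit order: G=81 I=67 A=66 H=64 C=40 E=30 D=23 B=20 F=17
Assign: G→slot 7, I→slot 6, A→slot 2, H→slot 5, C→slot 1, E→slot 4, D→slot 3, B skipped, F skipped.
Slots: [1:C] [2:A] [3:D] [4:E] [5:H] [6:I] [7:G]
7 of 9 scheduled.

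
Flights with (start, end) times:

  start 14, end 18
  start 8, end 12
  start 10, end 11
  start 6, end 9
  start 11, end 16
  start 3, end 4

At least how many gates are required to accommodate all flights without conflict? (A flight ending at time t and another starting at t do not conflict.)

The answer is the maximum number of intervals overlapping at any instant.
starts: [3, 6, 8, 10, 11, 14]
ends:   [4, 9, 11, 12, 16, 18]
s3→1 e4→0 s6→1 s8→2  — peak 2.

2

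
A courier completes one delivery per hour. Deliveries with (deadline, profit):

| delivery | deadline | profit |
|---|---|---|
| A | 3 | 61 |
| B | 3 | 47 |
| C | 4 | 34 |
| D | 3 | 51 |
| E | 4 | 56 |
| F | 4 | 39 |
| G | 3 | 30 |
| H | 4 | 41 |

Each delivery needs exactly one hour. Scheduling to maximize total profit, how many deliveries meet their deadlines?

4

By profit: A(d3,61), E(d4,56), D(d3,51), B(d3,47), H(d4,41), F(d4,39), C(d4,34), G(d3,30)
A→slot 3; E→slot 4; D→slot 2; B→slot 1; H skipped; F skipped; C skipped; G skipped.
4 of 8 scheduled.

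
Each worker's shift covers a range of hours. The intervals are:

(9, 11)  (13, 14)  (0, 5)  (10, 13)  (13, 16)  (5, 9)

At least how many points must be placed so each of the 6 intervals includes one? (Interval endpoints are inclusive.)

3

By right end: [0,5]  [5,9]  [9,11]  [10,13]  [13,14]  [13,16]
[0,5] uncovered → point at 5; [9,11] uncovered → point at 11; [13,14] uncovered → point at 14.
Points: 5, 11, 14 (3 total).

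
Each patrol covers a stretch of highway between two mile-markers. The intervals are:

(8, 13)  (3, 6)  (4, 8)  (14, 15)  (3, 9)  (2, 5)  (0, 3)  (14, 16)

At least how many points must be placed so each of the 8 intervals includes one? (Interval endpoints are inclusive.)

Sort by right endpoint; whenever an interval is uncovered, place a point at its right end.
By right end: [0,3]  [2,5]  [3,6]  [4,8]  [3,9]  [8,13]  [14,15]  [14,16]
[0,3] uncovered → point at 3; [4,8] uncovered → point at 8; [14,15] uncovered → point at 15.
Points: 3, 8, 15 (3 total).

3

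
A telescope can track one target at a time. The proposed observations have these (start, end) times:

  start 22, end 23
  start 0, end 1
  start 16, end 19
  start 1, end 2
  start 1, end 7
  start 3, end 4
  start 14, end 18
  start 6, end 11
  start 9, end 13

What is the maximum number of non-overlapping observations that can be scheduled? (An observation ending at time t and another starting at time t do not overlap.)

6

Greedy by earliest finish: after sorting by end time, pick each interval compatible with the last pick.
Sorted by end: (0,1)  (1,2)  (3,4)  (1,7)  (6,11)  (9,13)  (14,18)  (16,19)  (22,23)
take (0,1); take (1,2); take (3,4); take (6,11); take (14,18); take (22,23).
Selected 6 observations.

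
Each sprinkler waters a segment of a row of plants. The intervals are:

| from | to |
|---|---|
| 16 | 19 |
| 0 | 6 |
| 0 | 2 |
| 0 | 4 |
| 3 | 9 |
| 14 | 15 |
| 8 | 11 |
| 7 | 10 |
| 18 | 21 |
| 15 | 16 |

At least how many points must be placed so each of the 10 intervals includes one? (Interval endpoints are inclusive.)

4

By right end: [0,2]  [0,4]  [0,6]  [3,9]  [7,10]  [8,11]  [14,15]  [15,16]  [16,19]  [18,21]
[0,2] uncovered → point at 2; [3,9] uncovered → point at 9; [14,15] uncovered → point at 15; [16,19] uncovered → point at 19.
Points: 2, 9, 15, 19 (4 total).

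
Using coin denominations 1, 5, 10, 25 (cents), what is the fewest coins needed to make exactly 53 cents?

Greedy: take as many of the largest coin as possible, then repeat with the remainder.
53 − 2×25→3 − 3×1→0
Total coins = 2 + 3 = 5

5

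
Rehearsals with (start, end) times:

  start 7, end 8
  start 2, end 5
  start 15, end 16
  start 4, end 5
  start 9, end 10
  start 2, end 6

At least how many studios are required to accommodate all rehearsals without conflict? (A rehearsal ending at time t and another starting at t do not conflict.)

The answer is the maximum number of intervals overlapping at any instant.
Events (time:±→running): 2:+→1 2:+→2 4:+→3 … peak 3.

3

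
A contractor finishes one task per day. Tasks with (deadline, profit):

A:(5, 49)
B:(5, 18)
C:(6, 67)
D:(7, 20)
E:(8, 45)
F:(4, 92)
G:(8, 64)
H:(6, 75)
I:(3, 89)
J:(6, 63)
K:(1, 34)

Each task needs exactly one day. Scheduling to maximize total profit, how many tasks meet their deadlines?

8

Sort by profit descending; place each in the latest free slot ≤ its deadline.
By profit: F(d4,92), I(d3,89), H(d6,75), C(d6,67), G(d8,64), J(d6,63), A(d5,49), E(d8,45), K(d1,34), D(d7,20), B(d5,18)
F→slot 4; I→slot 3; H→slot 6; C→slot 5; G→slot 8; J→slot 2; A→slot 1; E→slot 7; K skipped; D skipped; B skipped.
8 of 11 scheduled.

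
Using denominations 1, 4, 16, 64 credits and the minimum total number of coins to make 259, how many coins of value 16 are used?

0

Use the largest denomination that fits, subtract, and repeat.
259 = 4×64 + 3×1
Count of 16: 0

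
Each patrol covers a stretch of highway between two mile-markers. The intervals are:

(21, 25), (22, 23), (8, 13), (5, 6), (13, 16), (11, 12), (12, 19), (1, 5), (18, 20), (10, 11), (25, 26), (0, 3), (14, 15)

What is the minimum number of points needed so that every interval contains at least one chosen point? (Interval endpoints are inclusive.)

Sorted: [0,3] [1,5] [5,6] [10,11] [11,12] [8,13] [14,15] [13,16] [12,19] [18,20] [22,23] [21,25] [25,26]
{[0,3],[1,5]} hit by 3; {[5,6]} hit by 6; {[10,11],[11,12],[8,13]} hit by 11; {[14,15],[13,16],[12,19]} hit by 15; {[18,20]} hit by 20; {[22,23],[21,25]} hit by 23; {[25,26]} hit by 26.
Points: 3, 6, 11, 15, 20, 23, 26 (7 total).

7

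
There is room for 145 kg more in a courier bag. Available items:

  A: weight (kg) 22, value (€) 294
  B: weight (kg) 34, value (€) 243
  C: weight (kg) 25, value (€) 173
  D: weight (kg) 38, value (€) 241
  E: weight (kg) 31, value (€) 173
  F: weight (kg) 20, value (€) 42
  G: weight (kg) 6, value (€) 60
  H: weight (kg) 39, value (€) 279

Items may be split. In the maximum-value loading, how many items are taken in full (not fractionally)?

5

Greedy by value/weight ratio, highest first.
Order: A (294/22=13.36) > G (60/6=10.00) > H (279/39=7.15) > B (243/34=7.15) > C (173/25=6.92) > D (241/38=6.34) > E (173/31=5.58) > F (42/20=2.10)
Fill: take A (22 @ 294) → take G (6 @ 60) → take H (39 @ 279) → take B (34 @ 243) → take C (25 @ 173) → take 19/38 of D → 120.50; 145/145 used.
5 item(s) taken whole; one partial (take 19/38 of D).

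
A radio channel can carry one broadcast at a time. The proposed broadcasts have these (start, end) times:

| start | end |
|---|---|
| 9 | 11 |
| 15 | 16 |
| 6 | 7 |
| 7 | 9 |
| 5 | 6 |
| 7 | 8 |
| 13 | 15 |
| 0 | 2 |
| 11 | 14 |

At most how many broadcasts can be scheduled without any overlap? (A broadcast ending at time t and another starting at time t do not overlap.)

7

Sorted by end: (0,2)  (5,6)  (6,7)  (7,8)  (7,9)  (9,11)  (11,14)  (13,15)  (15,16)
take (0,2); take (5,6); take (6,7); take (7,8); take (9,11); take (11,14); take (15,16).
Selected 7 broadcasts.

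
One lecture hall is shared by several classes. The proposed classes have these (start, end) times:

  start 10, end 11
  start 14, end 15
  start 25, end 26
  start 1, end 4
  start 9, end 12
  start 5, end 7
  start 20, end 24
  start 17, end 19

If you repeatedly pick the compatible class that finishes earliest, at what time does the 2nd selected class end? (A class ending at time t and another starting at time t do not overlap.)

Sort by end time and greedily take each interval whose start is ≥ the last chosen end.
Sorted by end: (1,4)  (5,7)  (10,11)  (9,12)  (14,15)  (17,19)  (20,24)  (25,26)
take (1,4); take (5,7); take (10,11); skip (9,12); take (14,15); take (17,19); take (20,24); take (25,26).
Selected: (1,4) (5,7) (10,11) (14,15) (17,19) (20,24) (25,26)

7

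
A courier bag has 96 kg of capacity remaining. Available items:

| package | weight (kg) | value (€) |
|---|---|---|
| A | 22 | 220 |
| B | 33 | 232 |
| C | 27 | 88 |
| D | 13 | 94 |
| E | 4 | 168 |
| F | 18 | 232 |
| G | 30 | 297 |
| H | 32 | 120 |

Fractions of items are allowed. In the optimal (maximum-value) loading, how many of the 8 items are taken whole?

5

Greedy by value/weight ratio, highest first.
Order: E (168/4=42.00) > F (232/18=12.89) > A (220/22=10.00) > G (297/30=9.90) > D (94/13=7.23) > B (232/33=7.03) > H (120/32=3.75) > C (88/27=3.26)
Fill: take E (4 @ 168) → take F (18 @ 232) → take A (22 @ 220) → take G (30 @ 297) → take D (13 @ 94) → take 9/33 of B → 63.27; 96/96 used.
5 item(s) taken whole; one partial (take 9/33 of B).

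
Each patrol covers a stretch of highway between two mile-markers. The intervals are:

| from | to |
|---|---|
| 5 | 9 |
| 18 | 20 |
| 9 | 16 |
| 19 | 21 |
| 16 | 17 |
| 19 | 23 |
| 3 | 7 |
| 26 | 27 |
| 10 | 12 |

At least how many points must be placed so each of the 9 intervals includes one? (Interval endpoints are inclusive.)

5

Sort by right endpoint; whenever an interval is uncovered, place a point at its right end.
By right end: [3,7]  [5,9]  [10,12]  [9,16]  [16,17]  [18,20]  [19,21]  [19,23]  [26,27]
[3,7] uncovered → point at 7; [10,12] uncovered → point at 12; [16,17] uncovered → point at 17; [18,20] uncovered → point at 20; [26,27] uncovered → point at 27.
Points: 7, 12, 17, 20, 27 (5 total).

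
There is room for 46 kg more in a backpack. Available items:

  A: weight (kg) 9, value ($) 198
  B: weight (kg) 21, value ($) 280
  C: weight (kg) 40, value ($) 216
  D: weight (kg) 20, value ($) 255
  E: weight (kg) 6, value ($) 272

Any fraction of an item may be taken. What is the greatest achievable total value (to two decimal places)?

Greedy by value/weight ratio, highest first.
Order: E (272/6=45.33) > A (198/9=22.00) > B (280/21=13.33) > D (255/20=12.75) > C (216/40=5.40)
Fill: take E (6 @ 272) → take A (9 @ 198) → take B (21 @ 280) → take 10/20 of D → 127.50; 46/46 used.
Total value = 877.50

877.50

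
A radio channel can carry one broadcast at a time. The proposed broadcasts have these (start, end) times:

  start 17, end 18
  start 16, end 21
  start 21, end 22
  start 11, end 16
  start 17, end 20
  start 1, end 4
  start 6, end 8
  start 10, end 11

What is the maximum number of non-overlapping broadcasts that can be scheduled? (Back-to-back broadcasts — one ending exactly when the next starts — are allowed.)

6

Sort by end time and greedily take each interval whose start is ≥ the last chosen end.
Sorted by end: (1,4)  (6,8)  (10,11)  (11,16)  (17,18)  (17,20)  (16,21)  (21,22)
take (1,4); take (6,8); take (10,11); take (11,16); take (17,18); skip (16,21); take (21,22).
Selected 6 broadcasts.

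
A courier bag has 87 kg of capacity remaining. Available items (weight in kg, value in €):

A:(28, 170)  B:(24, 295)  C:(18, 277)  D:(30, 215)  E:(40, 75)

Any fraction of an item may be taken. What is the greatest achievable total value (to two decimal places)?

Greedy by value/weight ratio, highest first.
Ratios (sorted): C 15.39, B 12.29, D 7.17, A 6.07, E 1.88
take C (18 @ 277); take B (24 @ 295); take D (30 @ 215); take 15/28 of A → 91.07. Capacity used 87/87.
Total value = 878.07

878.07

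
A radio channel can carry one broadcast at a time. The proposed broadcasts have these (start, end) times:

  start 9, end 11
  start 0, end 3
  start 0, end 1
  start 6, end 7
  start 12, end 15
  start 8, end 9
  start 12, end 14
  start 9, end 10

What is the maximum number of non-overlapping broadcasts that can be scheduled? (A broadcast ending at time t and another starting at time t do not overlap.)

Order by finish time; keep every interval that doesn't clash with the previous kept one.
Sorted by end: (0,1)  (0,3)  (6,7)  (8,9)  (9,10)  (9,11)  (12,14)  (12,15)
take (0,1); skip (0,3); take (6,7); take (8,9); take (9,10); take (12,14); skip (12,15).
Selected 5 broadcasts.

5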